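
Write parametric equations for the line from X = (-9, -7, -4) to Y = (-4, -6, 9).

Direction vector d = Y - X = (-4 + 9, -6 + 7, 9 + 4) = (5, 1, 13)
Parametric form r = X + t·d:
x = -9 + 5t, y = -7 + t, z = -4 + 13t

x = -9 + 5t, y = -7 + t, z = -4 + 13t


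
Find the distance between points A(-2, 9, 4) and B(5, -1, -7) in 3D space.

d = √[(x₂-x₁)² + (y₂-y₁)² + (z₂-z₁)²]
  = √[7² + (-10)² + (-11)²]
  = √[49 + 100 + 121]
  = √270
  ≈ 16.43

16.43


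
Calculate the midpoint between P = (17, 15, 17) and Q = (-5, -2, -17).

M = ((x₁+x₂)/2, (y₁+y₂)/2, (z₁+z₂)/2)
  = ((17 - 5)/2, (15 - 2)/2, (17 - 17)/2)
  = (12/2, 13/2, 0/2)
  = (6, 6.5, 0)

(6, 6.5, 0)


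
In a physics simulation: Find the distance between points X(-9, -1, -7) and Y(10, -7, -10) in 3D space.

d = √[(x₂-x₁)² + (y₂-y₁)² + (z₂-z₁)²]
  = √[19² + (-6)² + (-3)²]
  = √[361 + 36 + 9]
  = √406
  ≈ 20.15

20.15


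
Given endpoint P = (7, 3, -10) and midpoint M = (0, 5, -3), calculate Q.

Q = 2M - P
  = (2·0 - 7, 2·5 - 3, 2·(-3) - (-10))
  = (0 - 7, 10 - 3, -6 + 10)
  = (-7, 7, 4)

(-7, 7, 4)


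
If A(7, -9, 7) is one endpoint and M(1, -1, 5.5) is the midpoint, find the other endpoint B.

B = 2M - A
  = (2·1 - 7, 2·(-1) - (-9), 2·5.5 - 7)
  = (2 - 7, -2 + 9, 11 - 7)
  = (-5, 7, 4)

(-5, 7, 4)


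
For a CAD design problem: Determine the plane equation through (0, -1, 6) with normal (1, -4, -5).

The plane through P with normal n = (a, b, c) satisfies n·(r - P) = 0,
i.e. ax + by + cz = a·x₀ + b·y₀ + c·z₀.
d = 1·0 + (-4)·(-1) + (-5)·6
  = 0 + 4 - 30
  = -26
Equation: x - 4y - 5z = -26

x - 4y - 5z = -26


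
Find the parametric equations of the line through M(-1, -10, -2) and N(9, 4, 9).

Direction vector d = N - M = (9 + 1, 4 + 10, 9 + 2) = (10, 14, 11)
Parametric form r = M + t·d:
x = -1 + 10t, y = -10 + 14t, z = -2 + 11t

x = -1 + 10t, y = -10 + 14t, z = -2 + 11t


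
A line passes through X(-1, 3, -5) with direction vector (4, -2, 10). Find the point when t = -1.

P(t) = X + t·d
  = (-1 + 4·(-1), 3 + (-2)·(-1), -5 + 10·(-1))
  = (-1 - 4, 3 + 2, -5 - 10)
  = (-5, 5, -15)

(-5, 5, -15)


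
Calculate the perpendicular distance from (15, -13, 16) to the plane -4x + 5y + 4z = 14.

distance = |a·x₀ + b·y₀ + c·z₀ - d| / √(a² + b² + c²)
  = |(-4)·15 + 5·(-13) + 4·16 - 14| / √((-4)² + 5² + 4²)
  = |-60 - 65 + 64 - 14| / √(16 + 25 + 16)
  = |-75| / √57
  = 75 / 7.55
  ≈ 9.934

9.934


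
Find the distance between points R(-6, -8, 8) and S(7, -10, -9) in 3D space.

d = √[(x₂-x₁)² + (y₂-y₁)² + (z₂-z₁)²]
  = √[13² + (-2)² + (-17)²]
  = √[169 + 4 + 289]
  = √462
  ≈ 21.49

21.49


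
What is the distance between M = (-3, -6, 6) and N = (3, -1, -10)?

d = √[(x₂-x₁)² + (y₂-y₁)² + (z₂-z₁)²]
  = √[6² + 5² + (-16)²]
  = √[36 + 25 + 256]
  = √317
  ≈ 17.8

17.8


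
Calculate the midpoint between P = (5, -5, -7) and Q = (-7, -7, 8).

M = ((x₁+x₂)/2, (y₁+y₂)/2, (z₁+z₂)/2)
  = ((5 - 7)/2, (-5 - 7)/2, (-7 + 8)/2)
  = (-2/2, -12/2, 1/2)
  = (-1, -6, 0.5)

(-1, -6, 0.5)


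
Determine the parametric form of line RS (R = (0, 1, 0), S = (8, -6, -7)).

Direction vector d = S - R = (8 + 0, -6 - 1, -7 + 0) = (8, -7, -7)
Parametric form r = R + t·d:
x = 0 + 8t, y = 1 - 7t, z = 0 - 7t

x = 0 + 8t, y = 1 - 7t, z = 0 - 7t


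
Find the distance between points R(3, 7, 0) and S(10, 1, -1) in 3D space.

d = √[(x₂-x₁)² + (y₂-y₁)² + (z₂-z₁)²]
  = √[7² + (-6)² + (-1)²]
  = √[49 + 36 + 1]
  = √86
  ≈ 9.274

9.274


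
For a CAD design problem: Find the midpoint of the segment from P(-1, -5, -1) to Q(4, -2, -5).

M = ((x₁+x₂)/2, (y₁+y₂)/2, (z₁+z₂)/2)
  = ((-1 + 4)/2, (-5 - 2)/2, (-1 - 5)/2)
  = (3/2, -7/2, -6/2)
  = (1.5, -3.5, -3)

(1.5, -3.5, -3)


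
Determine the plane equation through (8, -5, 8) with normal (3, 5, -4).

The plane through P with normal n = (a, b, c) satisfies n·(r - P) = 0,
i.e. ax + by + cz = a·x₀ + b·y₀ + c·z₀.
d = 3·8 + 5·(-5) + (-4)·8
  = 24 - 25 - 32
  = -33
Equation: 3x + 5y - 4z = -33

3x + 5y - 4z = -33


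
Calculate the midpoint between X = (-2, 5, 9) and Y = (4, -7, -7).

M = ((x₁+x₂)/2, (y₁+y₂)/2, (z₁+z₂)/2)
  = ((-2 + 4)/2, (5 - 7)/2, (9 - 7)/2)
  = (2/2, -2/2, 2/2)
  = (1, -1, 1)

(1, -1, 1)


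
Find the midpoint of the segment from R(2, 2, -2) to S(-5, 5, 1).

M = ((x₁+x₂)/2, (y₁+y₂)/2, (z₁+z₂)/2)
  = ((2 - 5)/2, (2 + 5)/2, (-2 + 1)/2)
  = (-3/2, 7/2, -1/2)
  = (-1.5, 3.5, -0.5)

(-1.5, 3.5, -0.5)


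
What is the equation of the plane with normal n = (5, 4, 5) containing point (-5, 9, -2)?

The plane through P with normal n = (a, b, c) satisfies n·(r - P) = 0,
i.e. ax + by + cz = a·x₀ + b·y₀ + c·z₀.
d = 5·(-5) + 4·9 + 5·(-2)
  = -25 + 36 - 10
  = 1
Equation: 5x + 4y + 5z = 1

5x + 4y + 5z = 1


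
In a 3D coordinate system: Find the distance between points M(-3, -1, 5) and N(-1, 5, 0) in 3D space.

d = √[(x₂-x₁)² + (y₂-y₁)² + (z₂-z₁)²]
  = √[2² + 6² + (-5)²]
  = √[4 + 36 + 25]
  = √65
  ≈ 8.062

8.062


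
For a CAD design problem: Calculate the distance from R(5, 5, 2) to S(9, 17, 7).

d = √[(x₂-x₁)² + (y₂-y₁)² + (z₂-z₁)²]
  = √[4² + 12² + 5²]
  = √[16 + 144 + 25]
  = √185
  ≈ 13.6

13.6


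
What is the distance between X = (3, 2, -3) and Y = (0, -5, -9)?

d = √[(x₂-x₁)² + (y₂-y₁)² + (z₂-z₁)²]
  = √[(-3)² + (-7)² + (-6)²]
  = √[9 + 49 + 36]
  = √94
  ≈ 9.695

9.695


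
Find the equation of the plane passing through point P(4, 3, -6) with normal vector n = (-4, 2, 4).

The plane through P with normal n = (a, b, c) satisfies n·(r - P) = 0,
i.e. ax + by + cz = a·x₀ + b·y₀ + c·z₀.
d = (-4)·4 + 2·3 + 4·(-6)
  = -16 + 6 - 24
  = -34
Equation: -4x + 2y + 4z = -34

-4x + 2y + 4z = -34


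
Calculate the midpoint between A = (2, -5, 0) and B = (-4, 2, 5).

M = ((x₁+x₂)/2, (y₁+y₂)/2, (z₁+z₂)/2)
  = ((2 - 4)/2, (-5 + 2)/2, (0 + 5)/2)
  = (-2/2, -3/2, 5/2)
  = (-1, -1.5, 2.5)

(-1, -1.5, 2.5)


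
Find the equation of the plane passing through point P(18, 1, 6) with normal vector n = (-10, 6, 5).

The plane through P with normal n = (a, b, c) satisfies n·(r - P) = 0,
i.e. ax + by + cz = a·x₀ + b·y₀ + c·z₀.
d = (-10)·18 + 6·1 + 5·6
  = -180 + 6 + 30
  = -144
Equation: -10x + 6y + 5z = -144

-10x + 6y + 5z = -144


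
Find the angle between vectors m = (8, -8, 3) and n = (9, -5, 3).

m·n = 8·9 + (-8)·(-5) + 3·3 = 72 + 40 + 9 = 121
|m| = √(8² + (-8)² + 3²) = √137 ≈ 11.7
|n| = √(9² + (-5)² + 3²) = √115 ≈ 10.72
cos θ = (m·n)/(|m||n|) = 121/(11.7·10.72) ≈ 0.964
θ = arccos(0.964) ≈ 15.42°

15.42°


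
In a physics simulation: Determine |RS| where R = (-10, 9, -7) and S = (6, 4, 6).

d = √[(x₂-x₁)² + (y₂-y₁)² + (z₂-z₁)²]
  = √[16² + (-5)² + 13²]
  = √[256 + 25 + 169]
  = √450
  ≈ 21.21

21.21


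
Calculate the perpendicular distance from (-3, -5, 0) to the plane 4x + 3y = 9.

distance = |a·x₀ + b·y₀ + c·z₀ - d| / √(a² + b² + c²)
  = |4·(-3) + 3·(-5) + 0·0 - 9| / √(4² + 3² + 0²)
  = |-12 - 15 + 0 - 9| / √(16 + 9 + 0)
  = |-36| / √25
  = 36 / 5
  ≈ 7.2

7.2


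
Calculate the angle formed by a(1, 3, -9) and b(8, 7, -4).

a·b = 1·8 + 3·7 + (-9)·(-4) = 8 + 21 + 36 = 65
|a| = √(1² + 3² + (-9)²) = √91 ≈ 9.539
|b| = √(8² + 7² + (-4)²) = √129 ≈ 11.36
cos θ = (a·b)/(|a||b|) = 65/(9.539·11.36) ≈ 0.5999
θ = arccos(0.5999) ≈ 53.14°

53.14°


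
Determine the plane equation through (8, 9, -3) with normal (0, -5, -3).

The plane through P with normal n = (a, b, c) satisfies n·(r - P) = 0,
i.e. ax + by + cz = a·x₀ + b·y₀ + c·z₀.
d = 0·8 + (-5)·9 + (-3)·(-3)
  = 0 - 45 + 9
  = -36
Equation: -5y - 3z = -36

-5y - 3z = -36


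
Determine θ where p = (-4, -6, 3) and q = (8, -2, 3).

p·q = (-4)·8 + (-6)·(-2) + 3·3 = -32 + 12 + 9 = -11
|p| = √((-4)² + (-6)² + 3²) = √61 ≈ 7.81
|q| = √(8² + (-2)² + 3²) = √77 ≈ 8.775
cos θ = (p·q)/(|p||q|) = -11/(7.81·8.775) ≈ -0.1605
θ = arccos(-0.1605) ≈ 99.24°

99.24°


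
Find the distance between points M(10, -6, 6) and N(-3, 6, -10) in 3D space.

d = √[(x₂-x₁)² + (y₂-y₁)² + (z₂-z₁)²]
  = √[(-13)² + 12² + (-16)²]
  = √[169 + 144 + 256]
  = √569
  ≈ 23.85

23.85


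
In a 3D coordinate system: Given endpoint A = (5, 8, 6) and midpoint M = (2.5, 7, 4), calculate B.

B = 2M - A
  = (2·2.5 - 5, 2·7 - 8, 2·4 - 6)
  = (5 - 5, 14 - 8, 8 - 6)
  = (0, 6, 2)

(0, 6, 2)


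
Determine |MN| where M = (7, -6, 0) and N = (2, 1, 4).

d = √[(x₂-x₁)² + (y₂-y₁)² + (z₂-z₁)²]
  = √[(-5)² + 7² + 4²]
  = √[25 + 49 + 16]
  = √90
  ≈ 9.487

9.487


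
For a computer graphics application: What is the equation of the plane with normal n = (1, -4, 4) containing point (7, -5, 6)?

The plane through P with normal n = (a, b, c) satisfies n·(r - P) = 0,
i.e. ax + by + cz = a·x₀ + b·y₀ + c·z₀.
d = 1·7 + (-4)·(-5) + 4·6
  = 7 + 20 + 24
  = 51
Equation: x - 4y + 4z = 51

x - 4y + 4z = 51


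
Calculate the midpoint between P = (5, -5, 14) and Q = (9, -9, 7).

M = ((x₁+x₂)/2, (y₁+y₂)/2, (z₁+z₂)/2)
  = ((5 + 9)/2, (-5 - 9)/2, (14 + 7)/2)
  = (14/2, -14/2, 21/2)
  = (7, -7, 10.5)

(7, -7, 10.5)


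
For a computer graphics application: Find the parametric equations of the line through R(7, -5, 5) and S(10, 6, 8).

Direction vector d = S - R = (10 - 7, 6 + 5, 8 - 5) = (3, 11, 3)
Parametric form r = R + t·d:
x = 7 + 3t, y = -5 + 11t, z = 5 + 3t

x = 7 + 3t, y = -5 + 11t, z = 5 + 3t


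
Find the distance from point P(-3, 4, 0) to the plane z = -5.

distance = |a·x₀ + b·y₀ + c·z₀ - d| / √(a² + b² + c²)
  = |0·(-3) + 0·4 + 1·0 - (-5)| / √(0² + 0² + 1²)
  = |0 + 0 + 0 + 5| / √(0 + 0 + 1)
  = |5| / √1
  = 5 / 1
  ≈ 5

5


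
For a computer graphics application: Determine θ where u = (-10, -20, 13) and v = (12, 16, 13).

u·v = (-10)·12 + (-20)·16 + 13·13 = -120 - 320 + 169 = -271
|u| = √((-10)² + (-20)² + 13²) = √669 ≈ 25.87
|v| = √(12² + 16² + 13²) = √569 ≈ 23.85
cos θ = (u·v)/(|u||v|) = -271/(25.87·23.85) ≈ -0.4392
θ = arccos(-0.4392) ≈ 116.1°

116.1°


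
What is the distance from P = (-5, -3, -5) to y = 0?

distance = |a·x₀ + b·y₀ + c·z₀ - d| / √(a² + b² + c²)
  = |0·(-5) + 1·(-3) + 0·(-5) - 0| / √(0² + 1² + 0²)
  = |0 - 3 + 0 + 0| / √(0 + 1 + 0)
  = |-3| / √1
  = 3 / 1
  ≈ 3

3


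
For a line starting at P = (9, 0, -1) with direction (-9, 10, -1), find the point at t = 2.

P(t) = P + t·d
  = (9 + (-9)·2, 0 + 10·2, -1 + (-1)·2)
  = (9 - 18, 0 + 20, -1 - 2)
  = (-9, 20, -3)

(-9, 20, -3)


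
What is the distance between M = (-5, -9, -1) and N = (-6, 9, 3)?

d = √[(x₂-x₁)² + (y₂-y₁)² + (z₂-z₁)²]
  = √[(-1)² + 18² + 4²]
  = √[1 + 324 + 16]
  = √341
  ≈ 18.47

18.47


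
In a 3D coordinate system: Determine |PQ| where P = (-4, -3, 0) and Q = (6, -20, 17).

d = √[(x₂-x₁)² + (y₂-y₁)² + (z₂-z₁)²]
  = √[10² + (-17)² + 17²]
  = √[100 + 289 + 289]
  = √678
  ≈ 26.04

26.04


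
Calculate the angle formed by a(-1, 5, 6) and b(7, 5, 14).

a·b = (-1)·7 + 5·5 + 6·14 = -7 + 25 + 84 = 102
|a| = √((-1)² + 5² + 6²) = √62 ≈ 7.874
|b| = √(7² + 5² + 14²) = √270 ≈ 16.43
cos θ = (a·b)/(|a||b|) = 102/(7.874·16.43) ≈ 0.7884
θ = arccos(0.7884) ≈ 37.97°

37.97°


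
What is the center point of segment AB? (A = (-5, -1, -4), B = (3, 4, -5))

M = ((x₁+x₂)/2, (y₁+y₂)/2, (z₁+z₂)/2)
  = ((-5 + 3)/2, (-1 + 4)/2, (-4 - 5)/2)
  = (-2/2, 3/2, -9/2)
  = (-1, 1.5, -4.5)

(-1, 1.5, -4.5)


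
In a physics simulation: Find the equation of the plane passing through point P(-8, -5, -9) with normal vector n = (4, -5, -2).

The plane through P with normal n = (a, b, c) satisfies n·(r - P) = 0,
i.e. ax + by + cz = a·x₀ + b·y₀ + c·z₀.
d = 4·(-8) + (-5)·(-5) + (-2)·(-9)
  = -32 + 25 + 18
  = 11
Equation: 4x - 5y - 2z = 11

4x - 5y - 2z = 11


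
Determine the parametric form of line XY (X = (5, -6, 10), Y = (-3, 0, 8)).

Direction vector d = Y - X = (-3 - 5, 0 + 6, 8 - 10) = (-8, 6, -2)
Parametric form r = X + t·d:
x = 5 - 8t, y = -6 + 6t, z = 10 - 2t

x = 5 - 8t, y = -6 + 6t, z = 10 - 2t


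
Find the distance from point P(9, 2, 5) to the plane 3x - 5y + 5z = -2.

distance = |a·x₀ + b·y₀ + c·z₀ - d| / √(a² + b² + c²)
  = |3·9 + (-5)·2 + 5·5 - (-2)| / √(3² + (-5)² + 5²)
  = |27 - 10 + 25 + 2| / √(9 + 25 + 25)
  = |44| / √59
  = 44 / 7.681
  ≈ 5.728

5.728


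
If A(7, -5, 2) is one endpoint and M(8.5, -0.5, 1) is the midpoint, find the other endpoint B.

B = 2M - A
  = (2·8.5 - 7, 2·(-0.5) - (-5), 2·1 - 2)
  = (17 - 7, -1 + 5, 2 - 2)
  = (10, 4, 0)

(10, 4, 0)


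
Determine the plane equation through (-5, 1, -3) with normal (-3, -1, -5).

The plane through P with normal n = (a, b, c) satisfies n·(r - P) = 0,
i.e. ax + by + cz = a·x₀ + b·y₀ + c·z₀.
d = (-3)·(-5) + (-1)·1 + (-5)·(-3)
  = 15 - 1 + 15
  = 29
Equation: -3x - y - 5z = 29

-3x - y - 5z = 29


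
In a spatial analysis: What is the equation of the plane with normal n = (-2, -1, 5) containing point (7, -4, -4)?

The plane through P with normal n = (a, b, c) satisfies n·(r - P) = 0,
i.e. ax + by + cz = a·x₀ + b·y₀ + c·z₀.
d = (-2)·7 + (-1)·(-4) + 5·(-4)
  = -14 + 4 - 20
  = -30
Equation: -2x - y + 5z = -30

-2x - y + 5z = -30


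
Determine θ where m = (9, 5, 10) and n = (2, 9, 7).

m·n = 9·2 + 5·9 + 10·7 = 18 + 45 + 70 = 133
|m| = √(9² + 5² + 10²) = √206 ≈ 14.35
|n| = √(2² + 9² + 7²) = √134 ≈ 11.58
cos θ = (m·n)/(|m||n|) = 133/(14.35·11.58) ≈ 0.8005
θ = arccos(0.8005) ≈ 36.82°

36.82°


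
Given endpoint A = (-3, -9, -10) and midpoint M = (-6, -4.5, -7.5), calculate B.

B = 2M - A
  = (2·(-6) - (-3), 2·(-4.5) - (-9), 2·(-7.5) - (-10))
  = (-12 + 3, -9 + 9, -15 + 10)
  = (-9, 0, -5)

(-9, 0, -5)


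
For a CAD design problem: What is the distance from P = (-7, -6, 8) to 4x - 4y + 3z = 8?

distance = |a·x₀ + b·y₀ + c·z₀ - d| / √(a² + b² + c²)
  = |4·(-7) + (-4)·(-6) + 3·8 - 8| / √(4² + (-4)² + 3²)
  = |-28 + 24 + 24 - 8| / √(16 + 16 + 9)
  = |12| / √41
  = 12 / 6.403
  ≈ 1.874

1.874


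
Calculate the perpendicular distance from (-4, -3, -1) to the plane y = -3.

distance = |a·x₀ + b·y₀ + c·z₀ - d| / √(a² + b² + c²)
  = |0·(-4) + 1·(-3) + 0·(-1) - (-3)| / √(0² + 1² + 0²)
  = |0 - 3 + 0 + 3| / √(0 + 1 + 0)
  = |0| / √1
  = 0 / 1
  ≈ 0

0


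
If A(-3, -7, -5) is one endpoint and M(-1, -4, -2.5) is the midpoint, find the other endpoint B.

B = 2M - A
  = (2·(-1) - (-3), 2·(-4) - (-7), 2·(-2.5) - (-5))
  = (-2 + 3, -8 + 7, -5 + 5)
  = (1, -1, 0)

(1, -1, 0)


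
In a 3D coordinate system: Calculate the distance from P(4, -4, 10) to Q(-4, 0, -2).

d = √[(x₂-x₁)² + (y₂-y₁)² + (z₂-z₁)²]
  = √[(-8)² + 4² + (-12)²]
  = √[64 + 16 + 144]
  = √224
  ≈ 14.97

14.97


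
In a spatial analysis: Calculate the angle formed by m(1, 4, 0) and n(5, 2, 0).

m·n = 1·5 + 4·2 + 0·0 = 5 + 8 + 0 = 13
|m| = √(1² + 4² + 0²) = √17 ≈ 4.123
|n| = √(5² + 2² + 0²) = √29 ≈ 5.385
cos θ = (m·n)/(|m||n|) = 13/(4.123·5.385) ≈ 0.5855
θ = arccos(0.5855) ≈ 54.16°

54.16°


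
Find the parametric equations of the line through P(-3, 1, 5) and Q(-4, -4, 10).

Direction vector d = Q - P = (-4 + 3, -4 - 1, 10 - 5) = (-1, -5, 5)
Parametric form r = P + t·d:
x = -3 - t, y = 1 - 5t, z = 5 + 5t

x = -3 - t, y = 1 - 5t, z = 5 + 5t


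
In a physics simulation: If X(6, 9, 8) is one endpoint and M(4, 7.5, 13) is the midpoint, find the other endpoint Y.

Y = 2M - X
  = (2·4 - 6, 2·7.5 - 9, 2·13 - 8)
  = (8 - 6, 15 - 9, 26 - 8)
  = (2, 6, 18)

(2, 6, 18)


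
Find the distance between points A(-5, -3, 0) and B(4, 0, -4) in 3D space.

d = √[(x₂-x₁)² + (y₂-y₁)² + (z₂-z₁)²]
  = √[9² + 3² + (-4)²]
  = √[81 + 9 + 16]
  = √106
  ≈ 10.3

10.3


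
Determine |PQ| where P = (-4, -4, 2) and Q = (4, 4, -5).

d = √[(x₂-x₁)² + (y₂-y₁)² + (z₂-z₁)²]
  = √[8² + 8² + (-7)²]
  = √[64 + 64 + 49]
  = √177
  ≈ 13.3

13.3


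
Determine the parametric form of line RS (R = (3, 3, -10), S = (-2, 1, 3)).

Direction vector d = S - R = (-2 - 3, 1 - 3, 3 + 10) = (-5, -2, 13)
Parametric form r = R + t·d:
x = 3 - 5t, y = 3 - 2t, z = -10 + 13t

x = 3 - 5t, y = 3 - 2t, z = -10 + 13t


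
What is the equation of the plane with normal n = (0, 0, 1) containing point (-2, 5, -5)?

The plane through P with normal n = (a, b, c) satisfies n·(r - P) = 0,
i.e. ax + by + cz = a·x₀ + b·y₀ + c·z₀.
d = 0·(-2) + 0·5 + 1·(-5)
  = 0 + 0 - 5
  = -5
Equation: z = -5

z = -5


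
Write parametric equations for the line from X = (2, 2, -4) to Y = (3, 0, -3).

Direction vector d = Y - X = (3 - 2, 0 - 2, -3 + 4) = (1, -2, 1)
Parametric form r = X + t·d:
x = 2 + t, y = 2 - 2t, z = -4 + t

x = 2 + t, y = 2 - 2t, z = -4 + t


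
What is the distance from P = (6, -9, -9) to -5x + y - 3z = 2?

distance = |a·x₀ + b·y₀ + c·z₀ - d| / √(a² + b² + c²)
  = |(-5)·6 + 1·(-9) + (-3)·(-9) - 2| / √((-5)² + 1² + (-3)²)
  = |-30 - 9 + 27 - 2| / √(25 + 1 + 9)
  = |-14| / √35
  = 14 / 5.916
  ≈ 2.366

2.366


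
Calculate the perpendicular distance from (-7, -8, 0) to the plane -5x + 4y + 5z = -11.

distance = |a·x₀ + b·y₀ + c·z₀ - d| / √(a² + b² + c²)
  = |(-5)·(-7) + 4·(-8) + 5·0 - (-11)| / √((-5)² + 4² + 5²)
  = |35 - 32 + 0 + 11| / √(25 + 16 + 25)
  = |14| / √66
  = 14 / 8.124
  ≈ 1.723

1.723


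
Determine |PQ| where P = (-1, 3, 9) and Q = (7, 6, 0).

d = √[(x₂-x₁)² + (y₂-y₁)² + (z₂-z₁)²]
  = √[8² + 3² + (-9)²]
  = √[64 + 9 + 81]
  = √154
  ≈ 12.41

12.41


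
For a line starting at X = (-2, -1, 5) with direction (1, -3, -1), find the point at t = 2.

P(t) = X + t·d
  = (-2 + 1·2, -1 + (-3)·2, 5 + (-1)·2)
  = (-2 + 2, -1 - 6, 5 - 2)
  = (0, -7, 3)

(0, -7, 3)


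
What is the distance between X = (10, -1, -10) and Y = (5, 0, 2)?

d = √[(x₂-x₁)² + (y₂-y₁)² + (z₂-z₁)²]
  = √[(-5)² + 1² + 12²]
  = √[25 + 1 + 144]
  = √170
  ≈ 13.04

13.04


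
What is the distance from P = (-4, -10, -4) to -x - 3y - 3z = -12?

distance = |a·x₀ + b·y₀ + c·z₀ - d| / √(a² + b² + c²)
  = |(-1)·(-4) + (-3)·(-10) + (-3)·(-4) - (-12)| / √((-1)² + (-3)² + (-3)²)
  = |4 + 30 + 12 + 12| / √(1 + 9 + 9)
  = |58| / √19
  = 58 / 4.359
  ≈ 13.31

13.31


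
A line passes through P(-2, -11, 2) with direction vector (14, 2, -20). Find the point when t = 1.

P(t) = P + t·d
  = (-2 + 14·1, -11 + 2·1, 2 + (-20)·1)
  = (-2 + 14, -11 + 2, 2 - 20)
  = (12, -9, -18)

(12, -9, -18)


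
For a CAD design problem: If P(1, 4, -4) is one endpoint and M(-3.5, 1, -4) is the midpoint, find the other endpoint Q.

Q = 2M - P
  = (2·(-3.5) - 1, 2·1 - 4, 2·(-4) - (-4))
  = (-7 - 1, 2 - 4, -8 + 4)
  = (-8, -2, -4)

(-8, -2, -4)


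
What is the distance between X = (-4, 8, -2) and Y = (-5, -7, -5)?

d = √[(x₂-x₁)² + (y₂-y₁)² + (z₂-z₁)²]
  = √[(-1)² + (-15)² + (-3)²]
  = √[1 + 225 + 9]
  = √235
  ≈ 15.33

15.33


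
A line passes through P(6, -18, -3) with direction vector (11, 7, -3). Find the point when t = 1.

P(t) = P + t·d
  = (6 + 11·1, -18 + 7·1, -3 + (-3)·1)
  = (6 + 11, -18 + 7, -3 - 3)
  = (17, -11, -6)

(17, -11, -6)


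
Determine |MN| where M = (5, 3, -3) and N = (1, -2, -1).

d = √[(x₂-x₁)² + (y₂-y₁)² + (z₂-z₁)²]
  = √[(-4)² + (-5)² + 2²]
  = √[16 + 25 + 4]
  = √45
  ≈ 6.708

6.708


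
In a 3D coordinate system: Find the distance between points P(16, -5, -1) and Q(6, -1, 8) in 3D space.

d = √[(x₂-x₁)² + (y₂-y₁)² + (z₂-z₁)²]
  = √[(-10)² + 4² + 9²]
  = √[100 + 16 + 81]
  = √197
  ≈ 14.04

14.04


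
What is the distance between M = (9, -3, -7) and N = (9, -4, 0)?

d = √[(x₂-x₁)² + (y₂-y₁)² + (z₂-z₁)²]
  = √[0² + (-1)² + 7²]
  = √[0 + 1 + 49]
  = √50
  ≈ 7.071

7.071


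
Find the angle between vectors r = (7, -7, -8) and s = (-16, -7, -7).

r·s = 7·(-16) + (-7)·(-7) + (-8)·(-7) = -112 + 49 + 56 = -7
|r| = √(7² + (-7)² + (-8)²) = √162 ≈ 12.73
|s| = √((-16)² + (-7)² + (-7)²) = √354 ≈ 18.81
cos θ = (r·s)/(|r||s|) = -7/(12.73·18.81) ≈ -0.02923
θ = arccos(-0.02923) ≈ 91.68°

91.68°


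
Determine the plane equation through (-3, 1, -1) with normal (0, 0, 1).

The plane through P with normal n = (a, b, c) satisfies n·(r - P) = 0,
i.e. ax + by + cz = a·x₀ + b·y₀ + c·z₀.
d = 0·(-3) + 0·1 + 1·(-1)
  = 0 + 0 - 1
  = -1
Equation: z = -1

z = -1


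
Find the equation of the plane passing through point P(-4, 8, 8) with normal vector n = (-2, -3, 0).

The plane through P with normal n = (a, b, c) satisfies n·(r - P) = 0,
i.e. ax + by + cz = a·x₀ + b·y₀ + c·z₀.
d = (-2)·(-4) + (-3)·8 + 0·8
  = 8 - 24 + 0
  = -16
Equation: -2x - 3y = -16

-2x - 3y = -16


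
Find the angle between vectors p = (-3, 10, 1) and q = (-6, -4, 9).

p·q = (-3)·(-6) + 10·(-4) + 1·9 = 18 - 40 + 9 = -13
|p| = √((-3)² + 10² + 1²) = √110 ≈ 10.49
|q| = √((-6)² + (-4)² + 9²) = √133 ≈ 11.53
cos θ = (p·q)/(|p||q|) = -13/(10.49·11.53) ≈ -0.1075
θ = arccos(-0.1075) ≈ 96.17°

96.17°


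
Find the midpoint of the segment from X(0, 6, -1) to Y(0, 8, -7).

M = ((x₁+x₂)/2, (y₁+y₂)/2, (z₁+z₂)/2)
  = ((0 + 0)/2, (6 + 8)/2, (-1 - 7)/2)
  = (0/2, 14/2, -8/2)
  = (0, 7, -4)

(0, 7, -4)


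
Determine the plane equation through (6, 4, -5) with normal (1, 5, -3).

The plane through P with normal n = (a, b, c) satisfies n·(r - P) = 0,
i.e. ax + by + cz = a·x₀ + b·y₀ + c·z₀.
d = 1·6 + 5·4 + (-3)·(-5)
  = 6 + 20 + 15
  = 41
Equation: x + 5y - 3z = 41

x + 5y - 3z = 41


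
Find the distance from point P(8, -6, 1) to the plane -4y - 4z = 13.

distance = |a·x₀ + b·y₀ + c·z₀ - d| / √(a² + b² + c²)
  = |0·8 + (-4)·(-6) + (-4)·1 - 13| / √(0² + (-4)² + (-4)²)
  = |0 + 24 - 4 - 13| / √(0 + 16 + 16)
  = |7| / √32
  = 7 / 5.657
  ≈ 1.237

1.237


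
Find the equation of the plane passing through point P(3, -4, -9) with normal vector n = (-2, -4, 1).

The plane through P with normal n = (a, b, c) satisfies n·(r - P) = 0,
i.e. ax + by + cz = a·x₀ + b·y₀ + c·z₀.
d = (-2)·3 + (-4)·(-4) + 1·(-9)
  = -6 + 16 - 9
  = 1
Equation: -2x - 4y + z = 1

-2x - 4y + z = 1


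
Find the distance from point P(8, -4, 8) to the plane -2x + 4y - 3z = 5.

distance = |a·x₀ + b·y₀ + c·z₀ - d| / √(a² + b² + c²)
  = |(-2)·8 + 4·(-4) + (-3)·8 - 5| / √((-2)² + 4² + (-3)²)
  = |-16 - 16 - 24 - 5| / √(4 + 16 + 9)
  = |-61| / √29
  = 61 / 5.385
  ≈ 11.33

11.33


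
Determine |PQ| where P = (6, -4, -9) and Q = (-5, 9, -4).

d = √[(x₂-x₁)² + (y₂-y₁)² + (z₂-z₁)²]
  = √[(-11)² + 13² + 5²]
  = √[121 + 169 + 25]
  = √315
  ≈ 17.75

17.75


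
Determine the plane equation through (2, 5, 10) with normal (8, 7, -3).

The plane through P with normal n = (a, b, c) satisfies n·(r - P) = 0,
i.e. ax + by + cz = a·x₀ + b·y₀ + c·z₀.
d = 8·2 + 7·5 + (-3)·10
  = 16 + 35 - 30
  = 21
Equation: 8x + 7y - 3z = 21

8x + 7y - 3z = 21


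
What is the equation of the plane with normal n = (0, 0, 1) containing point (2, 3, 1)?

The plane through P with normal n = (a, b, c) satisfies n·(r - P) = 0,
i.e. ax + by + cz = a·x₀ + b·y₀ + c·z₀.
d = 0·2 + 0·3 + 1·1
  = 0 + 0 + 1
  = 1
Equation: z = 1

z = 1


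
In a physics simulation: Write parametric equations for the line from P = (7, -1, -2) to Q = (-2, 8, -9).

Direction vector d = Q - P = (-2 - 7, 8 + 1, -9 + 2) = (-9, 9, -7)
Parametric form r = P + t·d:
x = 7 - 9t, y = -1 + 9t, z = -2 - 7t

x = 7 - 9t, y = -1 + 9t, z = -2 - 7t


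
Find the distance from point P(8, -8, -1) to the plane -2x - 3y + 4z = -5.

distance = |a·x₀ + b·y₀ + c·z₀ - d| / √(a² + b² + c²)
  = |(-2)·8 + (-3)·(-8) + 4·(-1) - (-5)| / √((-2)² + (-3)² + 4²)
  = |-16 + 24 - 4 + 5| / √(4 + 9 + 16)
  = |9| / √29
  = 9 / 5.385
  ≈ 1.671

1.671


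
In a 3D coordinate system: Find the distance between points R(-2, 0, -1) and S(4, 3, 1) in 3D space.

d = √[(x₂-x₁)² + (y₂-y₁)² + (z₂-z₁)²]
  = √[6² + 3² + 2²]
  = √[36 + 9 + 4]
  = √49
  ≈ 7

7


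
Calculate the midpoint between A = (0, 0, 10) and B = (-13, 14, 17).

M = ((x₁+x₂)/2, (y₁+y₂)/2, (z₁+z₂)/2)
  = ((0 - 13)/2, (0 + 14)/2, (10 + 17)/2)
  = (-13/2, 14/2, 27/2)
  = (-6.5, 7, 13.5)

(-6.5, 7, 13.5)


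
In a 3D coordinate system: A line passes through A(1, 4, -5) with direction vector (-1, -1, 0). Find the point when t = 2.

P(t) = A + t·d
  = (1 + (-1)·2, 4 + (-1)·2, -5 + 0·2)
  = (1 - 2, 4 - 2, -5 + 0)
  = (-1, 2, -5)

(-1, 2, -5)


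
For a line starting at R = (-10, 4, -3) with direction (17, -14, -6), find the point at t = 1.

P(t) = R + t·d
  = (-10 + 17·1, 4 + (-14)·1, -3 + (-6)·1)
  = (-10 + 17, 4 - 14, -3 - 6)
  = (7, -10, -9)

(7, -10, -9)


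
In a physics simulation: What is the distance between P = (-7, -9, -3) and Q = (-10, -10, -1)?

d = √[(x₂-x₁)² + (y₂-y₁)² + (z₂-z₁)²]
  = √[(-3)² + (-1)² + 2²]
  = √[9 + 1 + 4]
  = √14
  ≈ 3.742

3.742


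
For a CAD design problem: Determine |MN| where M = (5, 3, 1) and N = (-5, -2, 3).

d = √[(x₂-x₁)² + (y₂-y₁)² + (z₂-z₁)²]
  = √[(-10)² + (-5)² + 2²]
  = √[100 + 25 + 4]
  = √129
  ≈ 11.36

11.36


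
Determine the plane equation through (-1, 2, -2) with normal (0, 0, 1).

The plane through P with normal n = (a, b, c) satisfies n·(r - P) = 0,
i.e. ax + by + cz = a·x₀ + b·y₀ + c·z₀.
d = 0·(-1) + 0·2 + 1·(-2)
  = 0 + 0 - 2
  = -2
Equation: z = -2

z = -2


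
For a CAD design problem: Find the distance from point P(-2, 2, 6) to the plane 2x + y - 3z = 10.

distance = |a·x₀ + b·y₀ + c·z₀ - d| / √(a² + b² + c²)
  = |2·(-2) + 1·2 + (-3)·6 - 10| / √(2² + 1² + (-3)²)
  = |-4 + 2 - 18 - 10| / √(4 + 1 + 9)
  = |-30| / √14
  = 30 / 3.742
  ≈ 8.018

8.018


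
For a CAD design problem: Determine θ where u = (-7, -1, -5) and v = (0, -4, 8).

u·v = (-7)·0 + (-1)·(-4) + (-5)·8 = 0 + 4 - 40 = -36
|u| = √((-7)² + (-1)² + (-5)²) = √75 ≈ 8.66
|v| = √(0² + (-4)² + 8²) = √80 ≈ 8.944
cos θ = (u·v)/(|u||v|) = -36/(8.66·8.944) ≈ -0.4648
θ = arccos(-0.4648) ≈ 117.7°

117.7°


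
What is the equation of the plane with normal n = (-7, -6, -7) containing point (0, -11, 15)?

The plane through P with normal n = (a, b, c) satisfies n·(r - P) = 0,
i.e. ax + by + cz = a·x₀ + b·y₀ + c·z₀.
d = (-7)·0 + (-6)·(-11) + (-7)·15
  = 0 + 66 - 105
  = -39
Equation: -7x - 6y - 7z = -39

-7x - 6y - 7z = -39


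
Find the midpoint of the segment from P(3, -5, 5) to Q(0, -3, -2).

M = ((x₁+x₂)/2, (y₁+y₂)/2, (z₁+z₂)/2)
  = ((3 + 0)/2, (-5 - 3)/2, (5 - 2)/2)
  = (3/2, -8/2, 3/2)
  = (1.5, -4, 1.5)

(1.5, -4, 1.5)


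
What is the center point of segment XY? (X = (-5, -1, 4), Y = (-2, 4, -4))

M = ((x₁+x₂)/2, (y₁+y₂)/2, (z₁+z₂)/2)
  = ((-5 - 2)/2, (-1 + 4)/2, (4 - 4)/2)
  = (-7/2, 3/2, 0/2)
  = (-3.5, 1.5, 0)

(-3.5, 1.5, 0)


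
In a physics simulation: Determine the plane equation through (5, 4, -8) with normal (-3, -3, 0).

The plane through P with normal n = (a, b, c) satisfies n·(r - P) = 0,
i.e. ax + by + cz = a·x₀ + b·y₀ + c·z₀.
d = (-3)·5 + (-3)·4 + 0·(-8)
  = -15 - 12 + 0
  = -27
Equation: -3x - 3y = -27

-3x - 3y = -27


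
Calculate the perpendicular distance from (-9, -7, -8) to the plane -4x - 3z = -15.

distance = |a·x₀ + b·y₀ + c·z₀ - d| / √(a² + b² + c²)
  = |(-4)·(-9) + 0·(-7) + (-3)·(-8) - (-15)| / √((-4)² + 0² + (-3)²)
  = |36 + 0 + 24 + 15| / √(16 + 0 + 9)
  = |75| / √25
  = 75 / 5
  ≈ 15

15


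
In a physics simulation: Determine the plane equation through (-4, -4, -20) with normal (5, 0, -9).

The plane through P with normal n = (a, b, c) satisfies n·(r - P) = 0,
i.e. ax + by + cz = a·x₀ + b·y₀ + c·z₀.
d = 5·(-4) + 0·(-4) + (-9)·(-20)
  = -20 + 0 + 180
  = 160
Equation: 5x - 9z = 160

5x - 9z = 160


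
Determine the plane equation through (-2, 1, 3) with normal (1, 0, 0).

The plane through P with normal n = (a, b, c) satisfies n·(r - P) = 0,
i.e. ax + by + cz = a·x₀ + b·y₀ + c·z₀.
d = 1·(-2) + 0·1 + 0·3
  = -2 + 0 + 0
  = -2
Equation: x = -2

x = -2


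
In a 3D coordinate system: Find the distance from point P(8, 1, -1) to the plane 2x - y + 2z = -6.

distance = |a·x₀ + b·y₀ + c·z₀ - d| / √(a² + b² + c²)
  = |2·8 + (-1)·1 + 2·(-1) - (-6)| / √(2² + (-1)² + 2²)
  = |16 - 1 - 2 + 6| / √(4 + 1 + 4)
  = |19| / √9
  = 19 / 3
  ≈ 6.333

6.333


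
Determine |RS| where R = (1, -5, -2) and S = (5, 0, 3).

d = √[(x₂-x₁)² + (y₂-y₁)² + (z₂-z₁)²]
  = √[4² + 5² + 5²]
  = √[16 + 25 + 25]
  = √66
  ≈ 8.124

8.124


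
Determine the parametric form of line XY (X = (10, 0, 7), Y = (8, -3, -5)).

Direction vector d = Y - X = (8 - 10, -3 + 0, -5 - 7) = (-2, -3, -12)
Parametric form r = X + t·d:
x = 10 - 2t, y = 0 - 3t, z = 7 - 12t

x = 10 - 2t, y = 0 - 3t, z = 7 - 12t


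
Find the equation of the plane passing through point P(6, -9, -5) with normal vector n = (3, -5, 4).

The plane through P with normal n = (a, b, c) satisfies n·(r - P) = 0,
i.e. ax + by + cz = a·x₀ + b·y₀ + c·z₀.
d = 3·6 + (-5)·(-9) + 4·(-5)
  = 18 + 45 - 20
  = 43
Equation: 3x - 5y + 4z = 43

3x - 5y + 4z = 43


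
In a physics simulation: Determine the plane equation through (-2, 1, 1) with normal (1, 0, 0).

The plane through P with normal n = (a, b, c) satisfies n·(r - P) = 0,
i.e. ax + by + cz = a·x₀ + b·y₀ + c·z₀.
d = 1·(-2) + 0·1 + 0·1
  = -2 + 0 + 0
  = -2
Equation: x = -2

x = -2


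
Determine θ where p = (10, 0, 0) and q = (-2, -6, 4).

p·q = 10·(-2) + 0·(-6) + 0·4 = -20 + 0 + 0 = -20
|p| = √(10² + 0² + 0²) = √100 ≈ 10
|q| = √((-2)² + (-6)² + 4²) = √56 ≈ 7.483
cos θ = (p·q)/(|p||q|) = -20/(10·7.483) ≈ -0.2673
θ = arccos(-0.2673) ≈ 105.5°

105.5°


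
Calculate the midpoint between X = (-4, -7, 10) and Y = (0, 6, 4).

M = ((x₁+x₂)/2, (y₁+y₂)/2, (z₁+z₂)/2)
  = ((-4 + 0)/2, (-7 + 6)/2, (10 + 4)/2)
  = (-4/2, -1/2, 14/2)
  = (-2, -0.5, 7)

(-2, -0.5, 7)


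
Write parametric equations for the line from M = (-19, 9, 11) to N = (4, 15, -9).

Direction vector d = N - M = (4 + 19, 15 - 9, -9 - 11) = (23, 6, -20)
Parametric form r = M + t·d:
x = -19 + 23t, y = 9 + 6t, z = 11 - 20t

x = -19 + 23t, y = 9 + 6t, z = 11 - 20t


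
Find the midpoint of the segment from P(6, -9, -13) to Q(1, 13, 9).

M = ((x₁+x₂)/2, (y₁+y₂)/2, (z₁+z₂)/2)
  = ((6 + 1)/2, (-9 + 13)/2, (-13 + 9)/2)
  = (7/2, 4/2, -4/2)
  = (3.5, 2, -2)

(3.5, 2, -2)


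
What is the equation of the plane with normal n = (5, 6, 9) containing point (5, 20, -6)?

The plane through P with normal n = (a, b, c) satisfies n·(r - P) = 0,
i.e. ax + by + cz = a·x₀ + b·y₀ + c·z₀.
d = 5·5 + 6·20 + 9·(-6)
  = 25 + 120 - 54
  = 91
Equation: 5x + 6y + 9z = 91

5x + 6y + 9z = 91


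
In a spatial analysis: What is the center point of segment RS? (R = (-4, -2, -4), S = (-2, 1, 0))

M = ((x₁+x₂)/2, (y₁+y₂)/2, (z₁+z₂)/2)
  = ((-4 - 2)/2, (-2 + 1)/2, (-4 + 0)/2)
  = (-6/2, -1/2, -4/2)
  = (-3, -0.5, -2)

(-3, -0.5, -2)


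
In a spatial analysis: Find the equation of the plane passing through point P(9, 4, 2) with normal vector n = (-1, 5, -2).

The plane through P with normal n = (a, b, c) satisfies n·(r - P) = 0,
i.e. ax + by + cz = a·x₀ + b·y₀ + c·z₀.
d = (-1)·9 + 5·4 + (-2)·2
  = -9 + 20 - 4
  = 7
Equation: -x + 5y - 2z = 7

-x + 5y - 2z = 7


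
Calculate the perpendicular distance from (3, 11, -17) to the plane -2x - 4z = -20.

distance = |a·x₀ + b·y₀ + c·z₀ - d| / √(a² + b² + c²)
  = |(-2)·3 + 0·11 + (-4)·(-17) - (-20)| / √((-2)² + 0² + (-4)²)
  = |-6 + 0 + 68 + 20| / √(4 + 0 + 16)
  = |82| / √20
  = 82 / 4.472
  ≈ 18.34

18.34


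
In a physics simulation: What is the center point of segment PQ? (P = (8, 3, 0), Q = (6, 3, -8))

M = ((x₁+x₂)/2, (y₁+y₂)/2, (z₁+z₂)/2)
  = ((8 + 6)/2, (3 + 3)/2, (0 - 8)/2)
  = (14/2, 6/2, -8/2)
  = (7, 3, -4)

(7, 3, -4)


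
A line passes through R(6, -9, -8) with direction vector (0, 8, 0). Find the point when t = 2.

P(t) = R + t·d
  = (6 + 0·2, -9 + 8·2, -8 + 0·2)
  = (6 + 0, -9 + 16, -8 + 0)
  = (6, 7, -8)

(6, 7, -8)


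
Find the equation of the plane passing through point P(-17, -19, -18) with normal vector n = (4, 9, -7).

The plane through P with normal n = (a, b, c) satisfies n·(r - P) = 0,
i.e. ax + by + cz = a·x₀ + b·y₀ + c·z₀.
d = 4·(-17) + 9·(-19) + (-7)·(-18)
  = -68 - 171 + 126
  = -113
Equation: 4x + 9y - 7z = -113

4x + 9y - 7z = -113


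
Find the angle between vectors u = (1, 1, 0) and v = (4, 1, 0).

u·v = 1·4 + 1·1 + 0·0 = 4 + 1 + 0 = 5
|u| = √(1² + 1² + 0²) = √2 ≈ 1.414
|v| = √(4² + 1² + 0²) = √17 ≈ 4.123
cos θ = (u·v)/(|u||v|) = 5/(1.414·4.123) ≈ 0.8575
θ = arccos(0.8575) ≈ 30.96°

30.96°


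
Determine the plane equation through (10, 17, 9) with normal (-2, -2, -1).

The plane through P with normal n = (a, b, c) satisfies n·(r - P) = 0,
i.e. ax + by + cz = a·x₀ + b·y₀ + c·z₀.
d = (-2)·10 + (-2)·17 + (-1)·9
  = -20 - 34 - 9
  = -63
Equation: -2x - 2y - z = -63

-2x - 2y - z = -63


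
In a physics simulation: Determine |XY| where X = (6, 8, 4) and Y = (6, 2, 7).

d = √[(x₂-x₁)² + (y₂-y₁)² + (z₂-z₁)²]
  = √[0² + (-6)² + 3²]
  = √[0 + 36 + 9]
  = √45
  ≈ 6.708

6.708


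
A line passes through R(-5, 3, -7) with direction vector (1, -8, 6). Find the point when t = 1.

P(t) = R + t·d
  = (-5 + 1·1, 3 + (-8)·1, -7 + 6·1)
  = (-5 + 1, 3 - 8, -7 + 6)
  = (-4, -5, -1)

(-4, -5, -1)


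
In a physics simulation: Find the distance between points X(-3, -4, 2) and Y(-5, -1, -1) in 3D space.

d = √[(x₂-x₁)² + (y₂-y₁)² + (z₂-z₁)²]
  = √[(-2)² + 3² + (-3)²]
  = √[4 + 9 + 9]
  = √22
  ≈ 4.69

4.69


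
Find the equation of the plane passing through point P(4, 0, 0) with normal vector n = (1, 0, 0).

The plane through P with normal n = (a, b, c) satisfies n·(r - P) = 0,
i.e. ax + by + cz = a·x₀ + b·y₀ + c·z₀.
d = 1·4 + 0·0 + 0·0
  = 4 + 0 + 0
  = 4
Equation: x = 4

x = 4


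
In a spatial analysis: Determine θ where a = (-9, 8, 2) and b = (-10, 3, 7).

a·b = (-9)·(-10) + 8·3 + 2·7 = 90 + 24 + 14 = 128
|a| = √((-9)² + 8² + 2²) = √149 ≈ 12.21
|b| = √((-10)² + 3² + 7²) = √158 ≈ 12.57
cos θ = (a·b)/(|a||b|) = 128/(12.21·12.57) ≈ 0.8342
θ = arccos(0.8342) ≈ 33.46°

33.46°


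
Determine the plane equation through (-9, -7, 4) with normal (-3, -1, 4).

The plane through P with normal n = (a, b, c) satisfies n·(r - P) = 0,
i.e. ax + by + cz = a·x₀ + b·y₀ + c·z₀.
d = (-3)·(-9) + (-1)·(-7) + 4·4
  = 27 + 7 + 16
  = 50
Equation: -3x - y + 4z = 50

-3x - y + 4z = 50


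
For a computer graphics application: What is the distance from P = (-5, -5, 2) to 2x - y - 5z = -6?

distance = |a·x₀ + b·y₀ + c·z₀ - d| / √(a² + b² + c²)
  = |2·(-5) + (-1)·(-5) + (-5)·2 - (-6)| / √(2² + (-1)² + (-5)²)
  = |-10 + 5 - 10 + 6| / √(4 + 1 + 25)
  = |-9| / √30
  = 9 / 5.477
  ≈ 1.643

1.643


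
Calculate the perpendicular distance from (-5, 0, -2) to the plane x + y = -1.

distance = |a·x₀ + b·y₀ + c·z₀ - d| / √(a² + b² + c²)
  = |1·(-5) + 1·0 + 0·(-2) - (-1)| / √(1² + 1² + 0²)
  = |-5 + 0 + 0 + 1| / √(1 + 1 + 0)
  = |-4| / √2
  = 4 / 1.414
  ≈ 2.828

2.828


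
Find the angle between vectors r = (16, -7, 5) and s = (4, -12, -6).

r·s = 16·4 + (-7)·(-12) + 5·(-6) = 64 + 84 - 30 = 118
|r| = √(16² + (-7)² + 5²) = √330 ≈ 18.17
|s| = √(4² + (-12)² + (-6)²) = √196 ≈ 14
cos θ = (r·s)/(|r||s|) = 118/(18.17·14) ≈ 0.464
θ = arccos(0.464) ≈ 62.36°

62.36°


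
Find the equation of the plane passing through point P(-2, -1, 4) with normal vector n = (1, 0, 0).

The plane through P with normal n = (a, b, c) satisfies n·(r - P) = 0,
i.e. ax + by + cz = a·x₀ + b·y₀ + c·z₀.
d = 1·(-2) + 0·(-1) + 0·4
  = -2 + 0 + 0
  = -2
Equation: x = -2

x = -2


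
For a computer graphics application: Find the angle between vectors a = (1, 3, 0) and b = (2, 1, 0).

a·b = 1·2 + 3·1 + 0·0 = 2 + 3 + 0 = 5
|a| = √(1² + 3² + 0²) = √10 ≈ 3.162
|b| = √(2² + 1² + 0²) = √5 ≈ 2.236
cos θ = (a·b)/(|a||b|) = 5/(3.162·2.236) ≈ 0.7071
θ = arccos(0.7071) ≈ 45°

45°


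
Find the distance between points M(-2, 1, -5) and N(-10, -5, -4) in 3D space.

d = √[(x₂-x₁)² + (y₂-y₁)² + (z₂-z₁)²]
  = √[(-8)² + (-6)² + 1²]
  = √[64 + 36 + 1]
  = √101
  ≈ 10.05

10.05


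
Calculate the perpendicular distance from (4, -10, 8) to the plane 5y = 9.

distance = |a·x₀ + b·y₀ + c·z₀ - d| / √(a² + b² + c²)
  = |0·4 + 5·(-10) + 0·8 - 9| / √(0² + 5² + 0²)
  = |0 - 50 + 0 - 9| / √(0 + 25 + 0)
  = |-59| / √25
  = 59 / 5
  ≈ 11.8

11.8


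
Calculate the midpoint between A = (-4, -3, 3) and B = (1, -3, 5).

M = ((x₁+x₂)/2, (y₁+y₂)/2, (z₁+z₂)/2)
  = ((-4 + 1)/2, (-3 - 3)/2, (3 + 5)/2)
  = (-3/2, -6/2, 8/2)
  = (-1.5, -3, 4)

(-1.5, -3, 4)


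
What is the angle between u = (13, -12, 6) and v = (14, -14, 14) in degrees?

u·v = 13·14 + (-12)·(-14) + 6·14 = 182 + 168 + 84 = 434
|u| = √(13² + (-12)² + 6²) = √349 ≈ 18.68
|v| = √(14² + (-14)² + 14²) = √588 ≈ 24.25
cos θ = (u·v)/(|u||v|) = 434/(18.68·24.25) ≈ 0.9581
θ = arccos(0.9581) ≈ 16.65°

16.65°


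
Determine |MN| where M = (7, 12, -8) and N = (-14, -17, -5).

d = √[(x₂-x₁)² + (y₂-y₁)² + (z₂-z₁)²]
  = √[(-21)² + (-29)² + 3²]
  = √[441 + 841 + 9]
  = √1291
  ≈ 35.93

35.93


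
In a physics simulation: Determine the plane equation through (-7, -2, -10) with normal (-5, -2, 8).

The plane through P with normal n = (a, b, c) satisfies n·(r - P) = 0,
i.e. ax + by + cz = a·x₀ + b·y₀ + c·z₀.
d = (-5)·(-7) + (-2)·(-2) + 8·(-10)
  = 35 + 4 - 80
  = -41
Equation: -5x - 2y + 8z = -41

-5x - 2y + 8z = -41


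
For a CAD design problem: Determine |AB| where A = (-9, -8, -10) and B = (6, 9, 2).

d = √[(x₂-x₁)² + (y₂-y₁)² + (z₂-z₁)²]
  = √[15² + 17² + 12²]
  = √[225 + 289 + 144]
  = √658
  ≈ 25.65

25.65


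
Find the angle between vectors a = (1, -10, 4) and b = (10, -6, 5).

a·b = 1·10 + (-10)·(-6) + 4·5 = 10 + 60 + 20 = 90
|a| = √(1² + (-10)² + 4²) = √117 ≈ 10.82
|b| = √(10² + (-6)² + 5²) = √161 ≈ 12.69
cos θ = (a·b)/(|a||b|) = 90/(10.82·12.69) ≈ 0.6557
θ = arccos(0.6557) ≈ 49.02°

49.02°
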